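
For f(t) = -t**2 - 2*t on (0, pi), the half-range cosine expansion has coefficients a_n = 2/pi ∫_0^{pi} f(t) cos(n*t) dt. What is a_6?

-1/9

a_6 = 2/pi ∫_0^{pi} (-t**2 - 2*t) cos(6*t) dt.
Integrating by parts twice (tabular method), an antiderivative of (-t**2 - 2*t) cos(6*t) is -t**2*sin(6*t)/6 - t*sin(6*t)/3 - t*cos(6*t)/18 + sin(6*t)/108 - cos(6*t)/18; evaluating from 0 to pi: ∫_{0}^{pi} (-t**2 - 2*t) cos(6*t) dt = (-pi/18 - 1/18) - (-1/18) = -pi/18.
Hence a_6 = (2/pi)·(-pi/18) = -1/9.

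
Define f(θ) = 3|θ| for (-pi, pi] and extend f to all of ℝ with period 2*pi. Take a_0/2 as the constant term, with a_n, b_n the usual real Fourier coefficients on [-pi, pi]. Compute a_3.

-4/(3*pi)

a_3 = 1/pi ∫_{-pi}^{pi} f(θ) cos(3*θ) dθ.
f is even and cos(3*θ) is even, so the integrand is even and a_3 = 2/pi ∫_0^{pi} f(θ) cos(3*θ) dθ.
Integrating by parts (boundary term plus one more integral), an antiderivative of (3*θ) cos(3*θ) is θ*sin(3*θ) + cos(3*θ)/3; evaluating from 0 to pi: ∫_{0}^{pi} (3*θ) cos(3*θ) dθ = (-1/3) - (1/3) = -2/3.
Hence a_3 = (2/pi)·(-2/3) = -4/(3*pi).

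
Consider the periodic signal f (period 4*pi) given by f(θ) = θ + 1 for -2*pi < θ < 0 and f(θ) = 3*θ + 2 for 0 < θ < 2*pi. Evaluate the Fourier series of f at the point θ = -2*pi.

At θ = -2*pi the one-sided limits are f(-2*pi^-) = 2 + 6*pi and f(-2*pi^+) = 1 - 2*pi.
By Dirichlet's theorem the series converges to their average, [(2 + 6*pi) + (1 - 2*pi)]/2 = 3/2 + 2*pi.

3/2 + 2*pi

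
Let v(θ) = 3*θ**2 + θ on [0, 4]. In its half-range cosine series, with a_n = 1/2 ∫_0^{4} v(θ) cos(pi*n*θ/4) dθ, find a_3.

-208/(9*pi**2)

a_3 = 1/2 ∫_0^{4} (3*θ**2 + θ) cos(3*pi*θ/4) dθ.
Integrating by parts twice (tabular method), an antiderivative of (3*θ**2 + θ) cos(3*pi*θ/4) is 4*θ**2*sin(3*pi*θ/4)/pi + 4*θ*sin(3*pi*θ/4)/(3*pi) + 32*θ*cos(3*pi*θ/4)/(3*pi**2) - 128*sin(3*pi*θ/4)/(9*pi**3) + 16*cos(3*pi*θ/4)/(9*pi**2); evaluating from 0 to 4: ∫_{0}^{4} (3*θ**2 + θ) cos(3*pi*θ/4) dθ = (-400/(9*pi**2)) - (16/(9*pi**2)) = -416/(9*pi**2).
Hence a_3 = (1/2)·(-416/(9*pi**2)) = -208/(9*pi**2).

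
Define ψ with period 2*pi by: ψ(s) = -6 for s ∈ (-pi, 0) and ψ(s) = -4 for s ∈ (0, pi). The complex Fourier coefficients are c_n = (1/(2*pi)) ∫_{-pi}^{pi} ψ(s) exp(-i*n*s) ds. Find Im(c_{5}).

Since ψ is real-valued, Im(c_{5}) = -(1/(2*pi)) ∫_{-pi}^{pi} ψ(s) sin(5*s) ds = -b_{5}/2.
Split the integral at the breakpoints.
Directly, an antiderivative of (-6) sin(5*s) is 6*cos(5*s)/5; evaluating from -pi to 0: ∫_{-pi}^{0} (-6) sin(5*s) ds = (6/5) - (-6/5) = 12/5.
Directly, an antiderivative of (-4) sin(5*s) is 4*cos(5*s)/5; evaluating from 0 to pi: ∫_{0}^{pi} (-4) sin(5*s) ds = (-4/5) - (4/5) = -8/5.
So ∫_{-pi}^{pi} ψ(s) sin(5*s) ds = 4/5.
Hence Im(c_{5}) = (-1/(2*pi))·(4/5) = -2/(5*pi).

-2/(5*pi)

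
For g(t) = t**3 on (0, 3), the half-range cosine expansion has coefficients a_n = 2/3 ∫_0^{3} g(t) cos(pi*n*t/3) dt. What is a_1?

162*(4 - pi**2)/pi**4

a_1 = 2/3 ∫_0^{3} (t**3) cos(pi*t/3) dt.
Integrating by parts three times (tabular method), an antiderivative of (t**3) cos(pi*t/3) is 3*t**3*sin(pi*t/3)/pi + 27*t**2*cos(pi*t/3)/pi**2 - 162*t*sin(pi*t/3)/pi**3 - 486*cos(pi*t/3)/pi**4; evaluating from 0 to 3: ∫_{0}^{3} (t**3) cos(pi*t/3) dt = (243*(2 - pi**2)/pi**4) - (-486/pi**4) = 243*(4 - pi**2)/pi**4.
Hence a_1 = (2/3)·(243*(4 - pi**2)/pi**4) = 162*(4 - pi**2)/pi**4.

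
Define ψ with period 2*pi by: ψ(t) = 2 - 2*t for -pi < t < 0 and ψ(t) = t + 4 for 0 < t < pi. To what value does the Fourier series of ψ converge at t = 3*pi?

3 + 3*pi/2

t = 3*pi differs from t = pi by 1 full period(s), and the series is 2*pi-periodic.
At t = pi the one-sided limits are ψ(pi^-) = pi + 4 and ψ(pi^+) = 2 + 2*pi.
By Dirichlet's theorem the series converges to their average, [(pi + 4) + (2 + 2*pi)]/2 = 3 + 3*pi/2.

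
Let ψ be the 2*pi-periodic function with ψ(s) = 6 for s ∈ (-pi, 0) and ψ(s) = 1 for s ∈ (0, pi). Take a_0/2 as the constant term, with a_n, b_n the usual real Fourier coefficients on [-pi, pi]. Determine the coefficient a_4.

a_4 = 1/pi ∫_{-pi}^{pi} ψ(s) cos(4*s) ds.
Split the integral at the breakpoints.
Directly, an antiderivative of (6) cos(4*s) is 3*sin(4*s)/2; evaluating from -pi to 0: ∫_{-pi}^{0} (6) cos(4*s) ds = (0) - (0) = 0.
Directly, an antiderivative of (1) cos(4*s) is sin(4*s)/4; evaluating from 0 to pi: ∫_{0}^{pi} (1) cos(4*s) ds = (0) - (0) = 0.
Summing the pieces and multiplying by (1/pi) gives a_4 = 0.

0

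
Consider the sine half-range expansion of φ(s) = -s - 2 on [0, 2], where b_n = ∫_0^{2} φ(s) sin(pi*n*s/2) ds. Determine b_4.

1/pi

b_4 = ∫_0^{2} (-s - 2) sin(2*pi*s) ds.
Integrating by parts (boundary term plus one more integral), an antiderivative of (-s - 2) sin(2*pi*s) is s*cos(2*pi*s)/(2*pi) - sin(2*pi*s)/(4*pi**2) + cos(2*pi*s)/pi; evaluating from 0 to 2: ∫_{0}^{2} (-s - 2) sin(2*pi*s) ds = (2/pi) - (1/pi) = 1/pi.
Hence b_4 = 1/pi.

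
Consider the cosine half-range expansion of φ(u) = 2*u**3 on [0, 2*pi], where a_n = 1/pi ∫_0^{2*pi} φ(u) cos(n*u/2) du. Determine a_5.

96*(4 - 25*pi**2)/(625*pi)

a_5 = 1/pi ∫_0^{2*pi} (2*u**3) cos(5*u/2) du.
Integrating by parts three times (tabular method), an antiderivative of (2*u**3) cos(5*u/2) is 4*u**3*sin(5*u/2)/5 + 24*u**2*cos(5*u/2)/25 - 96*u*sin(5*u/2)/125 - 192*cos(5*u/2)/625; evaluating from 0 to 2*pi: ∫_{0}^{2*pi} (2*u**3) cos(5*u/2) du = (192/625 - 96*pi**2/25) - (-192/625) = 384/625 - 96*pi**2/25.
Hence a_5 = (1/pi)·(384/625 - 96*pi**2/25) = 96*(4 - 25*pi**2)/(625*pi).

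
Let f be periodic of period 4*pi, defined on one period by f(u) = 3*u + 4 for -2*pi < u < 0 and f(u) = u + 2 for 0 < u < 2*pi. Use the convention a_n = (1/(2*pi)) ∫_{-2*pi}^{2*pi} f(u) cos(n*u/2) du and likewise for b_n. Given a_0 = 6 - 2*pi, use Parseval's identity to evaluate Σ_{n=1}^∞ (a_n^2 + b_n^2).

-8*pi + 2 + 34*pi**2/3

Parseval: a_0^2/2 + Σ_{n≥1} (a_n^2+b_n^2) = (1/(2*pi)) ∫_{-2*pi}^{2*pi} f(u)^2 du = -20*pi + 20 + 40*pi**2/3.
Subtract a_0^2/2 = 2*(3 - pi)**2: Σ (a_n^2+b_n^2) = -8*pi + 2 + 34*pi**2/3.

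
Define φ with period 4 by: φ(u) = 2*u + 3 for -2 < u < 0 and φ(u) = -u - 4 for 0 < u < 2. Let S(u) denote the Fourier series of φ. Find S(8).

u = 8 differs from u = 0 by 2 full period(s), and the series is 4-periodic.
At u = 0 the one-sided limits are φ(0^-) = 3 and φ(0^+) = -4.
By Dirichlet's theorem the series converges to their average, [(3) + (-4)]/2 = -1/2.

-1/2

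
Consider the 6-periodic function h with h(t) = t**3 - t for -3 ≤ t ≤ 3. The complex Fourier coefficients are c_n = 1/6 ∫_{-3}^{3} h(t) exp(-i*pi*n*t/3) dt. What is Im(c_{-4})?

-6/pi + 81/(32*pi**3)

Since h is real-valued, Im(c_{-4}) = -1/6 ∫_{-3}^{3} h(t) sin(-4*pi*t/3) dt = b_{4}/2.
h is odd and sin(-4*pi*t/3) is odd, so the integrand is even: ∫_{-3}^{3} h(t) sin(-4*pi*t/3) dt = 2∫_0^{3} h(t) sin(-4*pi*t/3) dt.
Integrating by parts three times (tabular method), an antiderivative of (t**3 - t) sin(-4*pi*t/3) is 3*t**3*cos(4*pi*t/3)/(4*pi) - 27*t**2*sin(4*pi*t/3)/(16*pi**2) - 3*t*cos(4*pi*t/3)/(4*pi) - 81*t*cos(4*pi*t/3)/(32*pi**3) + 243*sin(4*pi*t/3)/(128*pi**4) + 9*sin(4*pi*t/3)/(16*pi**2); evaluating from 0 to 3: ∫_{0}^{3} (t**3 - t) sin(-4*pi*t/3) dt = (-243/(32*pi**3) + 18/pi) - (0) = -243/(32*pi**3) + 18/pi.
So ∫_{-3}^{3} h(t) sin(-4*pi*t/3) dt = -243/(16*pi**3) + 36/pi.
Hence Im(c_{-4}) = (-1/6)·(-243/(16*pi**3) + 36/pi) = -6/pi + 81/(32*pi**3).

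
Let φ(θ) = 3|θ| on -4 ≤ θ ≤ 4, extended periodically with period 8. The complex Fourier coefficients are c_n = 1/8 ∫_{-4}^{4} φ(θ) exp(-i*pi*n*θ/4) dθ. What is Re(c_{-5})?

Since φ is real-valued, Re(c_{-5}) = 1/8 ∫_{-4}^{4} φ(θ) cos(-5*pi*θ/4) dθ = a_{5}/2.
φ is even and cos(-5*pi*θ/4) is even, so the integrand is even: ∫_{-4}^{4} φ(θ) cos(-5*pi*θ/4) dθ = 2∫_0^{4} φ(θ) cos(-5*pi*θ/4) dθ.
Integrating by parts (boundary term plus one more integral), an antiderivative of (3*θ) cos(-5*pi*θ/4) is 12*θ*sin(5*pi*θ/4)/(5*pi) + 48*cos(5*pi*θ/4)/(25*pi**2); evaluating from 0 to 4: ∫_{0}^{4} (3*θ) cos(-5*pi*θ/4) dθ = (-48/(25*pi**2)) - (48/(25*pi**2)) = -96/(25*pi**2).
So ∫_{-4}^{4} φ(θ) cos(-5*pi*θ/4) dθ = -192/(25*pi**2).
Hence Re(c_{-5}) = (1/8)·(-192/(25*pi**2)) = -24/(25*pi**2).

-24/(25*pi**2)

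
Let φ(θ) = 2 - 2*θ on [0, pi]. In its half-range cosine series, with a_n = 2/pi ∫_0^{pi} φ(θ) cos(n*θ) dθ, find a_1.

8/pi

a_1 = 2/pi ∫_0^{pi} (2 - 2*θ) cos(θ) dθ.
Integrating by parts (boundary term plus one more integral), an antiderivative of (2 - 2*θ) cos(θ) is -2*θ*sin(θ) + 2*sin(θ) - 2*cos(θ); evaluating from 0 to pi: ∫_{0}^{pi} (2 - 2*θ) cos(θ) dθ = (2) - (-2) = 4.
Hence a_1 = (2/pi)·(4) = 8/pi.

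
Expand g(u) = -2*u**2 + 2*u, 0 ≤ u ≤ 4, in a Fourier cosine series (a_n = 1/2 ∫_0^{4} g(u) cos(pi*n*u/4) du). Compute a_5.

a_5 = 1/2 ∫_0^{4} (-2*u**2 + 2*u) cos(5*pi*u/4) du.
Integrating by parts twice (tabular method), an antiderivative of (-2*u**2 + 2*u) cos(5*pi*u/4) is -8*u**2*sin(5*pi*u/4)/(5*pi) + 8*u*sin(5*pi*u/4)/(5*pi) - 64*u*cos(5*pi*u/4)/(25*pi**2) + 256*sin(5*pi*u/4)/(125*pi**3) + 32*cos(5*pi*u/4)/(25*pi**2); evaluating from 0 to 4: ∫_{0}^{4} (-2*u**2 + 2*u) cos(5*pi*u/4) du = (224/(25*pi**2)) - (32/(25*pi**2)) = 192/(25*pi**2).
Hence a_5 = (1/2)·(192/(25*pi**2)) = 96/(25*pi**2).

96/(25*pi**2)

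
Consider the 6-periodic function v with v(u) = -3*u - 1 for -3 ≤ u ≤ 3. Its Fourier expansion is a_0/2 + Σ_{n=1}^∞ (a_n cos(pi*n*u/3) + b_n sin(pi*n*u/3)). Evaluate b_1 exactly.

-18/pi

b_1 = 1/3 ∫_{-3}^{3} v(u) sin(pi*u/3) du.
Integrating by parts (boundary term plus one more integral), an antiderivative of (-3*u - 1) sin(pi*u/3) is 9*u*cos(pi*u/3)/pi - 27*sin(pi*u/3)/pi**2 + 3*cos(pi*u/3)/pi; evaluating from -3 to 3: ∫_{-3}^{3} (-3*u - 1) sin(pi*u/3) du = (-30/pi) - (24/pi) = -54/pi.
Hence b_1 = (1/3)·(-54/pi) = -18/pi.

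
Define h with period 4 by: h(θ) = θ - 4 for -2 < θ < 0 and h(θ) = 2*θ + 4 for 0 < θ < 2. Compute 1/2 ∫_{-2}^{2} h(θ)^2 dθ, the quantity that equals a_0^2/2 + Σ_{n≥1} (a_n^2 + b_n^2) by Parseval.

188/3

1/2 ∫_{-2}^{2} h(θ)^2 dθ = 1/2 · (376/3) = 188/3.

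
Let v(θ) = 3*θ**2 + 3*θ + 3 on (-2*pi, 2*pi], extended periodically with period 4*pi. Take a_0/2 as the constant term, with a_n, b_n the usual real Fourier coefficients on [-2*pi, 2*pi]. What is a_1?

a_1 = (1/(2*pi)) ∫_{-2*pi}^{2*pi} v(θ) cos(θ/2) dθ.
Integrating by parts twice (tabular method), an antiderivative of (3*θ**2 + 3*θ + 3) cos(θ/2) is 6*θ**2*sin(θ/2) + 6*θ*sin(θ/2) + 24*θ*cos(θ/2) - 42*sin(θ/2) + 12*cos(θ/2); evaluating from -2*pi to 2*pi: ∫_{-2*pi}^{2*pi} (3*θ**2 + 3*θ + 3) cos(θ/2) dθ = (-48*pi - 12) - (-12 + 48*pi) = -96*pi.
Hence a_1 = (1/(2*pi))·(-96*pi) = -48.

-48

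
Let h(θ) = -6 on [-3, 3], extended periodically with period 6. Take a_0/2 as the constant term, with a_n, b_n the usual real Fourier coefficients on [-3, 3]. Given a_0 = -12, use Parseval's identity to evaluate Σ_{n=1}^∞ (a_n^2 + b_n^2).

Parseval: a_0^2/2 + Σ_{n≥1} (a_n^2+b_n^2) = 1/3 ∫_{-3}^{3} h(θ)^2 dθ = 72.
Subtract a_0^2/2 = 72: Σ (a_n^2+b_n^2) = 0.

0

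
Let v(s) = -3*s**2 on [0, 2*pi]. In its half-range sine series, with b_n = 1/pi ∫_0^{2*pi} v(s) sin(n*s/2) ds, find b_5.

24*(4 - 25*pi**2)/(125*pi)

b_5 = 1/pi ∫_0^{2*pi} (-3*s**2) sin(5*s/2) ds.
Integrating by parts twice (tabular method), an antiderivative of (-3*s**2) sin(5*s/2) is 6*s**2*cos(5*s/2)/5 - 24*s*sin(5*s/2)/25 - 48*cos(5*s/2)/125; evaluating from 0 to 2*pi: ∫_{0}^{2*pi} (-3*s**2) sin(5*s/2) ds = (48/125 - 24*pi**2/5) - (-48/125) = 96/125 - 24*pi**2/5.
Hence b_5 = (1/pi)·(96/125 - 24*pi**2/5) = 24*(4 - 25*pi**2)/(125*pi).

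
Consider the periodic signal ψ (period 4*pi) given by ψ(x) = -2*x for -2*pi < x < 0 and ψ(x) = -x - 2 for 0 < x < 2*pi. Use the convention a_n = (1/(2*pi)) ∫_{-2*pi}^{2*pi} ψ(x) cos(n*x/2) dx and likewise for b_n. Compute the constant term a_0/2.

-1 + pi/2

a_0 = (1/(2*pi)) ∫_{-2*pi}^{2*pi} ψ(x) dx = (1/(2*pi)) · (2*pi*(-2 + pi)) = -2 + pi.
So the constant term a_0/2 = -1 + pi/2.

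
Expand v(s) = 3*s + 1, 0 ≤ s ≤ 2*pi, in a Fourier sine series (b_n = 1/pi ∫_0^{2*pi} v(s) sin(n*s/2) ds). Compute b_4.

-3

b_4 = 1/pi ∫_0^{2*pi} (3*s + 1) sin(2*s) ds.
Integrating by parts (boundary term plus one more integral), an antiderivative of (3*s + 1) sin(2*s) is -3*s*cos(2*s)/2 + 3*sin(2*s)/4 - cos(2*s)/2; evaluating from 0 to 2*pi: ∫_{0}^{2*pi} (3*s + 1) sin(2*s) ds = (-3*pi - 1/2) - (-1/2) = -3*pi.
Hence b_4 = (1/pi)·(-3*pi) = -3.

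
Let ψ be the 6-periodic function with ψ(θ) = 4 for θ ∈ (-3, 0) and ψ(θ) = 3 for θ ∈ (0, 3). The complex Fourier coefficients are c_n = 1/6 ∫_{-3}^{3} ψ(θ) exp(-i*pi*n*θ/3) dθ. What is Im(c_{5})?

1/(5*pi)

Since ψ is real-valued, Im(c_{5}) = -1/6 ∫_{-3}^{3} ψ(θ) sin(5*pi*θ/3) dθ = -b_{5}/2.
Split the integral at the breakpoints.
Directly, an antiderivative of (4) sin(5*pi*θ/3) is -12*cos(5*pi*θ/3)/(5*pi); evaluating from -3 to 0: ∫_{-3}^{0} (4) sin(5*pi*θ/3) dθ = (-12/(5*pi)) - (12/(5*pi)) = -24/(5*pi).
Directly, an antiderivative of (3) sin(5*pi*θ/3) is -9*cos(5*pi*θ/3)/(5*pi); evaluating from 0 to 3: ∫_{0}^{3} (3) sin(5*pi*θ/3) dθ = (9/(5*pi)) - (-9/(5*pi)) = 18/(5*pi).
So ∫_{-3}^{3} ψ(θ) sin(5*pi*θ/3) dθ = -6/(5*pi).
Hence Im(c_{5}) = (-1/6)·(-6/(5*pi)) = 1/(5*pi).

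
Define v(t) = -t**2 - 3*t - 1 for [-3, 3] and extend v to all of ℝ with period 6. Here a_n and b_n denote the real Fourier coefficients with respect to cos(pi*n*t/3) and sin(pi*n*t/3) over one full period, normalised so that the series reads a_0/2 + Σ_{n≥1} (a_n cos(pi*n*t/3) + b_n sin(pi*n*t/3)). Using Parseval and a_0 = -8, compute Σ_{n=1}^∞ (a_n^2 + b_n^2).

342/5

Parseval: a_0^2/2 + Σ_{n≥1} (a_n^2+b_n^2) = 1/3 ∫_{-3}^{3} v(t)^2 dt = 502/5.
Subtract a_0^2/2 = 32: Σ (a_n^2+b_n^2) = 342/5.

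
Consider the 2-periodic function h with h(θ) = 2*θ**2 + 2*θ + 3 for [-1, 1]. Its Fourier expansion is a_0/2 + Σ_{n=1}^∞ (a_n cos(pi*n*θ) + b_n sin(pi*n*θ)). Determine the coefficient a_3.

-8/(9*pi**2)

a_3 = ∫_{-1}^{1} h(θ) cos(3*pi*θ) dθ.
Integrating by parts twice (tabular method), an antiderivative of (2*θ**2 + 2*θ + 3) cos(3*pi*θ) is 2*θ**2*sin(3*pi*θ)/(3*pi) + 2*θ*sin(3*pi*θ)/(3*pi) + 4*θ*cos(3*pi*θ)/(9*pi**2) - 4*sin(3*pi*θ)/(27*pi**3) + sin(3*pi*θ)/pi + 2*cos(3*pi*θ)/(9*pi**2); evaluating from -1 to 1: ∫_{-1}^{1} (2*θ**2 + 2*θ + 3) cos(3*pi*θ) dθ = (-2/(3*pi**2)) - (2/(9*pi**2)) = -8/(9*pi**2).
Hence a_3 = -8/(9*pi**2).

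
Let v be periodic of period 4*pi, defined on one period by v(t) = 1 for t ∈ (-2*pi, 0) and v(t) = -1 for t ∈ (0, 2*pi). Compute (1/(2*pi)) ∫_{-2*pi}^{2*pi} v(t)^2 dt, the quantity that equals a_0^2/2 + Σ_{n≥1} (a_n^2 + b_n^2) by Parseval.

2

(1/(2*pi)) ∫_{-2*pi}^{2*pi} v(t)^2 dt = (1/(2*pi)) · (4*pi) = 2.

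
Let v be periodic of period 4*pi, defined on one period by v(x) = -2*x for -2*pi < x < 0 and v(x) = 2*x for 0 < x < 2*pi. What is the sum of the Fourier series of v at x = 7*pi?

x = 7*pi differs from x = -pi by 2 full period(s), and the series is 4*pi-periodic.
v is continuous at x = -pi with value 2*pi, so the series converges to 2*pi there.

2*pi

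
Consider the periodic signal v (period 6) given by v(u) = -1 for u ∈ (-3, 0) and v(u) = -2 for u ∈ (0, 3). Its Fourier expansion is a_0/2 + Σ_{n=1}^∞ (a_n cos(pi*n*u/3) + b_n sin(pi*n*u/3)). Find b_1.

-2/pi

b_1 = 1/3 ∫_{-3}^{3} v(u) sin(pi*u/3) du.
Split the integral at the breakpoints.
Directly, an antiderivative of (-1) sin(pi*u/3) is 3*cos(pi*u/3)/pi; evaluating from -3 to 0: ∫_{-3}^{0} (-1) sin(pi*u/3) du = (3/pi) - (-3/pi) = 6/pi.
Directly, an antiderivative of (-2) sin(pi*u/3) is 6*cos(pi*u/3)/pi; evaluating from 0 to 3: ∫_{0}^{3} (-2) sin(pi*u/3) du = (-6/pi) - (6/pi) = -12/pi.
Summing the pieces and multiplying by (1/3) gives b_1 = -2/pi.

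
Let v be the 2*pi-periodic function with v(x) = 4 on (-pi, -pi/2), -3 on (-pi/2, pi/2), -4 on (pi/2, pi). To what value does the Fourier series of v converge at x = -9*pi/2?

1/2

x = -9*pi/2 differs from x = -pi/2 by -2 full period(s), and the series is 2*pi-periodic.
At x = -pi/2 the one-sided limits are v(-pi/2^-) = 4 and v(-pi/2^+) = -3.
By Dirichlet's theorem the series converges to their average, [(4) + (-3)]/2 = 1/2.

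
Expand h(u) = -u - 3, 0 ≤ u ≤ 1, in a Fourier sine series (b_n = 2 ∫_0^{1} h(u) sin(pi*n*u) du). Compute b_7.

b_7 = 2 ∫_0^{1} (-u - 3) sin(7*pi*u) du.
Integrating by parts (boundary term plus one more integral), an antiderivative of (-u - 3) sin(7*pi*u) is u*cos(7*pi*u)/(7*pi) - sin(7*pi*u)/(49*pi**2) + 3*cos(7*pi*u)/(7*pi); evaluating from 0 to 1: ∫_{0}^{1} (-u - 3) sin(7*pi*u) du = (-4/(7*pi)) - (3/(7*pi)) = -1/pi.
Hence b_7 = 2·(-1/pi) = -2/pi.

-2/pi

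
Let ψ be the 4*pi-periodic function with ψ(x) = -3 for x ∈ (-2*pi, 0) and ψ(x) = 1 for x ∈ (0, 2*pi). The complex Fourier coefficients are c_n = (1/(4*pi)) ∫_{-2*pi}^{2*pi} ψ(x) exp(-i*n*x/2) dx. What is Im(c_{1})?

Since ψ is real-valued, Im(c_{1}) = -(1/(4*pi)) ∫_{-2*pi}^{2*pi} ψ(x) sin(x/2) dx = -b_{1}/2.
Split the integral at the breakpoints.
Directly, an antiderivative of (-3) sin(x/2) is 6*cos(x/2); evaluating from -2*pi to 0: ∫_{-2*pi}^{0} (-3) sin(x/2) dx = (6) - (-6) = 12.
Directly, an antiderivative of (1) sin(x/2) is -2*cos(x/2); evaluating from 0 to 2*pi: ∫_{0}^{2*pi} (1) sin(x/2) dx = (2) - (-2) = 4.
So ∫_{-2*pi}^{2*pi} ψ(x) sin(x/2) dx = 16.
Hence Im(c_{1}) = (-1/(4*pi))·(16) = -4/pi.

-4/pi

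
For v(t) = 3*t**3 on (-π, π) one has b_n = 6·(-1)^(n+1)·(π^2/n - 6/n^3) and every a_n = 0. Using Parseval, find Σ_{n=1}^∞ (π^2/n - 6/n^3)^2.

pi**6/14

Parseval: Σ b_n^2 = (1/π) ∫_{-π}^{π} v(t)^2 dt = 18*pi**6/7.
b_n^2 = 36·(π^2/n - 6/n^3)^2, so the sum equals (18*pi**6/7)/36 = pi**6/14.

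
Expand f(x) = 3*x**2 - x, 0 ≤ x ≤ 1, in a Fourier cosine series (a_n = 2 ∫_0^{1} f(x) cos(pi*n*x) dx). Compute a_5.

-8/(25*pi**2)

a_5 = 2 ∫_0^{1} (3*x**2 - x) cos(5*pi*x) dx.
Integrating by parts twice (tabular method), an antiderivative of (3*x**2 - x) cos(5*pi*x) is 3*x**2*sin(5*pi*x)/(5*pi) - x*sin(5*pi*x)/(5*pi) + 6*x*cos(5*pi*x)/(25*pi**2) - 6*sin(5*pi*x)/(125*pi**3) - cos(5*pi*x)/(25*pi**2); evaluating from 0 to 1: ∫_{0}^{1} (3*x**2 - x) cos(5*pi*x) dx = (-1/(5*pi**2)) - (-1/(25*pi**2)) = -4/(25*pi**2).
Hence a_5 = 2·(-4/(25*pi**2)) = -8/(25*pi**2).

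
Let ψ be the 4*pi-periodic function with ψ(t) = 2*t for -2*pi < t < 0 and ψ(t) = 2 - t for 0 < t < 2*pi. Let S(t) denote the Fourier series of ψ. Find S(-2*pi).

At t = -2*pi the one-sided limits are ψ(-2*pi^-) = 2 - 2*pi and ψ(-2*pi^+) = -4*pi.
By Dirichlet's theorem the series converges to their average, [(2 - 2*pi) + (-4*pi)]/2 = 1 - 3*pi.

1 - 3*pi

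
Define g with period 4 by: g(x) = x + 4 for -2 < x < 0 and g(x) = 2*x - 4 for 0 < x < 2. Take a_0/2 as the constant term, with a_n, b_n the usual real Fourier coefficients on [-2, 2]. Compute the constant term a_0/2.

1/2

a_0 = 1/2 ∫_{-2}^{2} g(x) dx = 1/2 · (2) = 1.
So the constant term a_0/2 = 1/2.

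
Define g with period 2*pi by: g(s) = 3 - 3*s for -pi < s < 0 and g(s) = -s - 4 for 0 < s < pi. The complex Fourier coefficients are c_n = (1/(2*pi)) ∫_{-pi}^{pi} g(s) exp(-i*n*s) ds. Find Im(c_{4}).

Since g is real-valued, Im(c_{4}) = -(1/(2*pi)) ∫_{-pi}^{pi} g(s) sin(4*s) ds = -b_{4}/2.
Split the integral at the breakpoints.
Integrating by parts (boundary term plus one more integral), an antiderivative of (3 - 3*s) sin(4*s) is 3*s*cos(4*s)/4 - 3*sin(4*s)/16 - 3*cos(4*s)/4; evaluating from -pi to 0: ∫_{-pi}^{0} (3 - 3*s) sin(4*s) ds = (-3/4) - (-3*pi/4 - 3/4) = 3*pi/4.
Integrating by parts (boundary term plus one more integral), an antiderivative of (-s - 4) sin(4*s) is s*cos(4*s)/4 - sin(4*s)/16 + cos(4*s); evaluating from 0 to pi: ∫_{0}^{pi} (-s - 4) sin(4*s) ds = (pi/4 + 1) - (1) = pi/4.
So ∫_{-pi}^{pi} g(s) sin(4*s) ds = pi.
Hence Im(c_{4}) = (-1/(2*pi))·(pi) = -1/2.

-1/2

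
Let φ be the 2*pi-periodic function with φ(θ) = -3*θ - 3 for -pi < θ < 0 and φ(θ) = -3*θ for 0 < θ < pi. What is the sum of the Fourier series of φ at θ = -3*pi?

θ = -3*pi differs from θ = -pi by -1 full period(s), and the series is 2*pi-periodic.
At θ = -pi the one-sided limits are φ(-pi^-) = -3*pi and φ(-pi^+) = -3 + 3*pi.
By Dirichlet's theorem the series converges to their average, [(-3*pi) + (-3 + 3*pi)]/2 = -3/2.

-3/2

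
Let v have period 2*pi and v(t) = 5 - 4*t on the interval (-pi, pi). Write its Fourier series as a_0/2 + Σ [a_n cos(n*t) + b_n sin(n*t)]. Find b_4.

2

b_4 = 1/pi ∫_{-pi}^{pi} v(t) sin(4*t) dt.
Integrating by parts (boundary term plus one more integral), an antiderivative of (5 - 4*t) sin(4*t) is t*cos(4*t) - sin(4*t)/4 - 5*cos(4*t)/4; evaluating from -pi to pi: ∫_{-pi}^{pi} (5 - 4*t) sin(4*t) dt = (-5/4 + pi) - (-pi - 5/4) = 2*pi.
Hence b_4 = (1/pi)·(2*pi) = 2.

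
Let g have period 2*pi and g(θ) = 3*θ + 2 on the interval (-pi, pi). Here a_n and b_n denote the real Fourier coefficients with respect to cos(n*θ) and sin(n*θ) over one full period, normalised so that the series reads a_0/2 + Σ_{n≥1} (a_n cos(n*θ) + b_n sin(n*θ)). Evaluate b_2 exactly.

b_2 = 1/pi ∫_{-pi}^{pi} g(θ) sin(2*θ) dθ.
Integrating by parts (boundary term plus one more integral), an antiderivative of (3*θ + 2) sin(2*θ) is -3*θ*cos(2*θ)/2 + 3*sin(2*θ)/4 - cos(2*θ); evaluating from -pi to pi: ∫_{-pi}^{pi} (3*θ + 2) sin(2*θ) dθ = (-3*pi/2 - 1) - (-1 + 3*pi/2) = -3*pi.
Hence b_2 = (1/pi)·(-3*pi) = -3.

-3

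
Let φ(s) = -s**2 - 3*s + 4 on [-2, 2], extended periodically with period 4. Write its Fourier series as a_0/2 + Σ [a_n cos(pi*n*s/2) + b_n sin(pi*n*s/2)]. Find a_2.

-4/pi**2

a_2 = 1/2 ∫_{-2}^{2} φ(s) cos(pi*s) ds.
Integrating by parts twice (tabular method), an antiderivative of (-s**2 - 3*s + 4) cos(pi*s) is -s**2*sin(pi*s)/pi - 3*s*sin(pi*s)/pi - 2*s*cos(pi*s)/pi**2 + 2*sin(pi*s)/pi**3 + 4*sin(pi*s)/pi - 3*cos(pi*s)/pi**2; evaluating from -2 to 2: ∫_{-2}^{2} (-s**2 - 3*s + 4) cos(pi*s) ds = (-7/pi**2) - (pi**(-2)) = -8/pi**2.
Hence a_2 = (1/2)·(-8/pi**2) = -4/pi**2.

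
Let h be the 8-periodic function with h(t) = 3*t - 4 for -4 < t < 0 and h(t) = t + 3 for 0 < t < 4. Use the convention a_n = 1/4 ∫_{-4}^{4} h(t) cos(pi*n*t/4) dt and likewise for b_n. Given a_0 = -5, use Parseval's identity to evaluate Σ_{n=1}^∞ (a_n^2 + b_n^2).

755/6

Parseval: a_0^2/2 + Σ_{n≥1} (a_n^2+b_n^2) = 1/4 ∫_{-4}^{4} h(t)^2 dt = 415/3.
Subtract a_0^2/2 = 25/2: Σ (a_n^2+b_n^2) = 755/6.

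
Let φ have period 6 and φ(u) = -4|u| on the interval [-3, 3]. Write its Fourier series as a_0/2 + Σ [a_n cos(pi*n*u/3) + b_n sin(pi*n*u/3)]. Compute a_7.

a_7 = 1/3 ∫_{-3}^{3} φ(u) cos(7*pi*u/3) du.
φ is even and cos(7*pi*u/3) is even, so the integrand is even and a_7 = 2/3 ∫_0^{3} φ(u) cos(7*pi*u/3) du.
Integrating by parts (boundary term plus one more integral), an antiderivative of (-4*u) cos(7*pi*u/3) is -12*u*sin(7*pi*u/3)/(7*pi) - 36*cos(7*pi*u/3)/(49*pi**2); evaluating from 0 to 3: ∫_{0}^{3} (-4*u) cos(7*pi*u/3) du = (36/(49*pi**2)) - (-36/(49*pi**2)) = 72/(49*pi**2).
Hence a_7 = (2/3)·(72/(49*pi**2)) = 48/(49*pi**2).

48/(49*pi**2)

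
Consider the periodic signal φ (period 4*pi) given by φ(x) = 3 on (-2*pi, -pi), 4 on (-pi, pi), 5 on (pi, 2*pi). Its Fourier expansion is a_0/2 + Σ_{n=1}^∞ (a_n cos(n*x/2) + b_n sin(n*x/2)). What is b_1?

b_1 = (1/(2*pi)) ∫_{-2*pi}^{2*pi} φ(x) sin(x/2) dx.
Split the integral at the breakpoints.
Directly, an antiderivative of (3) sin(x/2) is -6*cos(x/2); evaluating from -2*pi to -pi: ∫_{-2*pi}^{-pi} (3) sin(x/2) dx = (0) - (6) = -6.
Directly, an antiderivative of (4) sin(x/2) is -8*cos(x/2); evaluating from -pi to pi: ∫_{-pi}^{pi} (4) sin(x/2) dx = (0) - (0) = 0.
Directly, an antiderivative of (5) sin(x/2) is -10*cos(x/2); evaluating from pi to 2*pi: ∫_{pi}^{2*pi} (5) sin(x/2) dx = (10) - (0) = 10.
Summing the pieces and multiplying by (1/(2*pi)) gives b_1 = 2/pi.

2/pi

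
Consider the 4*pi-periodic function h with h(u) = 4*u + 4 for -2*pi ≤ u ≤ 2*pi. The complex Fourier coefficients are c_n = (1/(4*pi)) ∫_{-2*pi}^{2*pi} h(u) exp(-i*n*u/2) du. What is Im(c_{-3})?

8/3

Since h is real-valued, Im(c_{-3}) = -(1/(4*pi)) ∫_{-2*pi}^{2*pi} h(u) sin(-3*u/2) du = b_{3}/2.
Integrating by parts (boundary term plus one more integral), an antiderivative of (4*u + 4) sin(-3*u/2) is 8*u*cos(3*u/2)/3 - 16*sin(3*u/2)/9 + 8*cos(3*u/2)/3; evaluating from -2*pi to 2*pi: ∫_{-2*pi}^{2*pi} (4*u + 4) sin(-3*u/2) du = (-16*pi/3 - 8/3) - (-8/3 + 16*pi/3) = -32*pi/3.
Hence Im(c_{-3}) = (-1/(4*pi))·(-32*pi/3) = 8/3.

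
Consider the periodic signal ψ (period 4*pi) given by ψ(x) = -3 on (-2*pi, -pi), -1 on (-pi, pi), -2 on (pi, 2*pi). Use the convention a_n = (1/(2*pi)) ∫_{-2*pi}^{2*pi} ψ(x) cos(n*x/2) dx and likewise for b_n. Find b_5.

1/(5*pi)

b_5 = (1/(2*pi)) ∫_{-2*pi}^{2*pi} ψ(x) sin(5*x/2) dx.
Split the integral at the breakpoints.
Directly, an antiderivative of (-3) sin(5*x/2) is 6*cos(5*x/2)/5; evaluating from -2*pi to -pi: ∫_{-2*pi}^{-pi} (-3) sin(5*x/2) dx = (0) - (-6/5) = 6/5.
Directly, an antiderivative of (-1) sin(5*x/2) is 2*cos(5*x/2)/5; evaluating from -pi to pi: ∫_{-pi}^{pi} (-1) sin(5*x/2) dx = (0) - (0) = 0.
Directly, an antiderivative of (-2) sin(5*x/2) is 4*cos(5*x/2)/5; evaluating from pi to 2*pi: ∫_{pi}^{2*pi} (-2) sin(5*x/2) dx = (-4/5) - (0) = -4/5.
Summing the pieces and multiplying by (1/(2*pi)) gives b_5 = 1/(5*pi).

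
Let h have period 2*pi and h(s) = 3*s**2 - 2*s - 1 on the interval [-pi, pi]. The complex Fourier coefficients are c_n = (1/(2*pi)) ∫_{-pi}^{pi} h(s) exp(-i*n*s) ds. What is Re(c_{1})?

-6

Since h is real-valued, Re(c_{1}) = (1/(2*pi)) ∫_{-pi}^{pi} h(s) cos(s) ds = a_{1}/2.
Integrating by parts twice (tabular method), an antiderivative of (3*s**2 - 2*s - 1) cos(s) is 3*s**2*sin(s) - 2*s*sin(s) + 6*s*cos(s) - 7*sin(s) - 2*cos(s); evaluating from -pi to pi: ∫_{-pi}^{pi} (3*s**2 - 2*s - 1) cos(s) ds = (2 - 6*pi) - (2 + 6*pi) = -12*pi.
Hence Re(c_{1}) = (1/(2*pi))·(-12*pi) = -6.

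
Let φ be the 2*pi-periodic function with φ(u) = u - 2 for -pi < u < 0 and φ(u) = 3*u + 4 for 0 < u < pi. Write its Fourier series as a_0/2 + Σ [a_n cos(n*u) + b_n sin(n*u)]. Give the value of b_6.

-2/3

b_6 = 1/pi ∫_{-pi}^{pi} φ(u) sin(6*u) du.
Split the integral at the breakpoints.
Integrating by parts (boundary term plus one more integral), an antiderivative of (u - 2) sin(6*u) is -u*cos(6*u)/6 + sin(6*u)/36 + cos(6*u)/3; evaluating from -pi to 0: ∫_{-pi}^{0} (u - 2) sin(6*u) du = (1/3) - (1/3 + pi/6) = -pi/6.
Integrating by parts (boundary term plus one more integral), an antiderivative of (3*u + 4) sin(6*u) is -u*cos(6*u)/2 + sin(6*u)/12 - 2*cos(6*u)/3; evaluating from 0 to pi: ∫_{0}^{pi} (3*u + 4) sin(6*u) du = (-pi/2 - 2/3) - (-2/3) = -pi/2.
Summing the pieces and multiplying by (1/pi) gives b_6 = -2/3.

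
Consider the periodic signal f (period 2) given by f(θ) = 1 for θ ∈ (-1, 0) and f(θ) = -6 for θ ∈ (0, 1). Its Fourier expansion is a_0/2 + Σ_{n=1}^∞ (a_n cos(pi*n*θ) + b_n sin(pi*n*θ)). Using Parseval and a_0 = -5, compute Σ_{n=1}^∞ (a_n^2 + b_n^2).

49/2

Parseval: a_0^2/2 + Σ_{n≥1} (a_n^2+b_n^2) = ∫_{-1}^{1} f(θ)^2 dθ = 37.
Subtract a_0^2/2 = 25/2: Σ (a_n^2+b_n^2) = 49/2.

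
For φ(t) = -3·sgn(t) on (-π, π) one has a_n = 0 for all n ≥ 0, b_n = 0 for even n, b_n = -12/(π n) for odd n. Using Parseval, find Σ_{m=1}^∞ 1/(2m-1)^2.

Parseval: Σ b_n^2 = (1/π) ∫_{-π}^{π} φ(t)^2 dt = 18.
Only odd n contribute, with b_n^2 = 144/(π^2 n^2), so Σ_{m≥1} 1/(2m-1)^2 = π^2·(18)/144 = pi**2/8.

pi**2/8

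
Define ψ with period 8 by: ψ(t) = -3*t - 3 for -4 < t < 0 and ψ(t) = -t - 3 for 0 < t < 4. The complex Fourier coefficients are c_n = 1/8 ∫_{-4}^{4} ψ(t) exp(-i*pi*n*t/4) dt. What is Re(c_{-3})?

Since ψ is real-valued, Re(c_{-3}) = 1/8 ∫_{-4}^{4} ψ(t) cos(-3*pi*t/4) dt = a_{3}/2.
Split the integral at the breakpoints.
Integrating by parts (boundary term plus one more integral), an antiderivative of (-3*t - 3) cos(-3*pi*t/4) is -4*t*sin(3*pi*t/4)/pi - 4*sin(3*pi*t/4)/pi - 16*cos(3*pi*t/4)/(3*pi**2); evaluating from -4 to 0: ∫_{-4}^{0} (-3*t - 3) cos(-3*pi*t/4) dt = (-16/(3*pi**2)) - (16/(3*pi**2)) = -32/(3*pi**2).
Integrating by parts (boundary term plus one more integral), an antiderivative of (-t - 3) cos(-3*pi*t/4) is -4*t*sin(3*pi*t/4)/(3*pi) - 4*sin(3*pi*t/4)/pi - 16*cos(3*pi*t/4)/(9*pi**2); evaluating from 0 to 4: ∫_{0}^{4} (-t - 3) cos(-3*pi*t/4) dt = (16/(9*pi**2)) - (-16/(9*pi**2)) = 32/(9*pi**2).
So ∫_{-4}^{4} ψ(t) cos(-3*pi*t/4) dt = -64/(9*pi**2).
Hence Re(c_{-3}) = (1/8)·(-64/(9*pi**2)) = -8/(9*pi**2).

-8/(9*pi**2)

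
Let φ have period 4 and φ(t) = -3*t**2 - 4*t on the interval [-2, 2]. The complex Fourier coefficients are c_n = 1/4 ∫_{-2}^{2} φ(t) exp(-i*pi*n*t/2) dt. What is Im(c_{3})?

Since φ is real-valued, Im(c_{3}) = -1/4 ∫_{-2}^{2} φ(t) sin(3*pi*t/2) dt = -b_{3}/2.
Integrating by parts twice (tabular method), an antiderivative of (-3*t**2 - 4*t) sin(3*pi*t/2) is 2*t**2*cos(3*pi*t/2)/pi - 8*t*sin(3*pi*t/2)/(3*pi**2) + 8*t*cos(3*pi*t/2)/(3*pi) - 16*sin(3*pi*t/2)/(9*pi**2) - 16*cos(3*pi*t/2)/(9*pi**3); evaluating from -2 to 2: ∫_{-2}^{2} (-3*t**2 - 4*t) sin(3*pi*t/2) dt = (8*(2 - 15*pi**2)/(9*pi**3)) - (8*(2 - 3*pi**2)/(9*pi**3)) = -32/(3*pi).
Hence Im(c_{3}) = (-1/4)·(-32/(3*pi)) = 8/(3*pi).

8/(3*pi)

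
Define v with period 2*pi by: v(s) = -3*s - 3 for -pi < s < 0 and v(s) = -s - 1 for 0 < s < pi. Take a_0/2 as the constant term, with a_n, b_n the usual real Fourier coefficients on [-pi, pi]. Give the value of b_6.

2/3

b_6 = 1/pi ∫_{-pi}^{pi} v(s) sin(6*s) ds.
Split the integral at the breakpoints.
Integrating by parts (boundary term plus one more integral), an antiderivative of (-3*s - 3) sin(6*s) is s*cos(6*s)/2 - sin(6*s)/12 + cos(6*s)/2; evaluating from -pi to 0: ∫_{-pi}^{0} (-3*s - 3) sin(6*s) ds = (1/2) - (1/2 - pi/2) = pi/2.
Integrating by parts (boundary term plus one more integral), an antiderivative of (-s - 1) sin(6*s) is s*cos(6*s)/6 - sin(6*s)/36 + cos(6*s)/6; evaluating from 0 to pi: ∫_{0}^{pi} (-s - 1) sin(6*s) ds = (1/6 + pi/6) - (1/6) = pi/6.
Summing the pieces and multiplying by (1/pi) gives b_6 = 2/3.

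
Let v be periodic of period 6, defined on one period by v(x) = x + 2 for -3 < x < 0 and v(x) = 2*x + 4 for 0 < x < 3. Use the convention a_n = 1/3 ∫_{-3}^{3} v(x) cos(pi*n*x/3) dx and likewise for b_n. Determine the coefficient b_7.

b_7 = 1/3 ∫_{-3}^{3} v(x) sin(7*pi*x/3) dx.
Split the integral at the breakpoints.
Integrating by parts (boundary term plus one more integral), an antiderivative of (x + 2) sin(7*pi*x/3) is -3*x*cos(7*pi*x/3)/(7*pi) + 9*sin(7*pi*x/3)/(49*pi**2) - 6*cos(7*pi*x/3)/(7*pi); evaluating from -3 to 0: ∫_{-3}^{0} (x + 2) sin(7*pi*x/3) dx = (-6/(7*pi)) - (-3/(7*pi)) = -3/(7*pi).
Integrating by parts (boundary term plus one more integral), an antiderivative of (2*x + 4) sin(7*pi*x/3) is -6*x*cos(7*pi*x/3)/(7*pi) + 18*sin(7*pi*x/3)/(49*pi**2) - 12*cos(7*pi*x/3)/(7*pi); evaluating from 0 to 3: ∫_{0}^{3} (2*x + 4) sin(7*pi*x/3) dx = (30/(7*pi)) - (-12/(7*pi)) = 6/pi.
Summing the pieces and multiplying by (1/3) gives b_7 = 13/(7*pi).

13/(7*pi)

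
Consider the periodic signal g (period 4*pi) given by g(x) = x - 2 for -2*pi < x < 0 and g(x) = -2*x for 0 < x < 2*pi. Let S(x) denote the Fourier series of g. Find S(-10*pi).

x = -10*pi differs from x = -2*pi by -2 full period(s), and the series is 4*pi-periodic.
At x = -2*pi the one-sided limits are g(-2*pi^-) = -4*pi and g(-2*pi^+) = -2*pi - 2.
By Dirichlet's theorem the series converges to their average, [(-4*pi) + (-2*pi - 2)]/2 = -3*pi - 1.

-3*pi - 1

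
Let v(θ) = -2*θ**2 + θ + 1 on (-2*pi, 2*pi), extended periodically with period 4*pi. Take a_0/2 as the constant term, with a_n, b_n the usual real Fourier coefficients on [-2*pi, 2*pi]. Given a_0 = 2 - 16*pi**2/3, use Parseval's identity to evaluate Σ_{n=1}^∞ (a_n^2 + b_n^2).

8*pi**2*(15 + 64*pi**2)/45

Parseval: a_0^2/2 + Σ_{n≥1} (a_n^2+b_n^2) = (1/(2*pi)) ∫_{-2*pi}^{2*pi} v(θ)^2 dθ = -8*pi**2 + 2 + 128*pi**4/5.
Subtract a_0^2/2 = 2*(3 - 8*pi**2)**2/9: Σ (a_n^2+b_n^2) = 8*pi**2*(15 + 64*pi**2)/45.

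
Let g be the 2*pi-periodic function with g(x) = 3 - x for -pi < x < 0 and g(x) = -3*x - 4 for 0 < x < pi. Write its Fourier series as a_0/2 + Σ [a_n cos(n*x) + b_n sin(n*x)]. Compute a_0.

a_0 = 1/pi ∫_{-pi}^{pi} g(x) dx = 1/pi · (-pi*(1 + pi)) = -pi - 1.

-pi - 1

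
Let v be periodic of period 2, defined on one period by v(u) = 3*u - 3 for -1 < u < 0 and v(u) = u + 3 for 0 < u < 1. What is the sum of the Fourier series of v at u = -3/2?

7/2

u = -3/2 differs from u = 1/2 by -1 full period(s), and the series is 2-periodic.
v is continuous at u = 1/2 with value 7/2, so the series converges to 7/2 there.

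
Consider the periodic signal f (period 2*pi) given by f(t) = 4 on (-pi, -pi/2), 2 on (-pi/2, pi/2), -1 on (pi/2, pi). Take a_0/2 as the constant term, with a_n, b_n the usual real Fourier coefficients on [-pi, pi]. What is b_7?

b_7 = 1/pi ∫_{-pi}^{pi} f(t) sin(7*t) dt.
Split the integral at the breakpoints.
Directly, an antiderivative of (4) sin(7*t) is -4*cos(7*t)/7; evaluating from -pi to -pi/2: ∫_{-pi}^{-pi/2} (4) sin(7*t) dt = (0) - (4/7) = -4/7.
Directly, an antiderivative of (2) sin(7*t) is -2*cos(7*t)/7; evaluating from -pi/2 to pi/2: ∫_{-pi/2}^{pi/2} (2) sin(7*t) dt = (0) - (0) = 0.
Directly, an antiderivative of (-1) sin(7*t) is cos(7*t)/7; evaluating from pi/2 to pi: ∫_{pi/2}^{pi} (-1) sin(7*t) dt = (-1/7) - (0) = -1/7.
Summing the pieces and multiplying by (1/pi) gives b_7 = -5/(7*pi).

-5/(7*pi)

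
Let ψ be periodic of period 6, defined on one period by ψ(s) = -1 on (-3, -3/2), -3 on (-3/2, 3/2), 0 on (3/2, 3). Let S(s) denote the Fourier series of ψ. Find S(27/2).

s = 27/2 differs from s = 3/2 by 2 full period(s), and the series is 6-periodic.
At s = 3/2 the one-sided limits are ψ(3/2^-) = -3 and ψ(3/2^+) = 0.
By Dirichlet's theorem the series converges to their average, [(-3) + (0)]/2 = -3/2.

-3/2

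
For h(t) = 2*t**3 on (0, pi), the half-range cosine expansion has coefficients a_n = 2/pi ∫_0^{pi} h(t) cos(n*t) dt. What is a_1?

a_1 = 2/pi ∫_0^{pi} (2*t**3) cos(t) dt.
Integrating by parts three times (tabular method), an antiderivative of (2*t**3) cos(t) is 2*t**3*sin(t) + 6*t**2*cos(t) - 12*t*sin(t) - 12*cos(t); evaluating from 0 to pi: ∫_{0}^{pi} (2*t**3) cos(t) dt = (12 - 6*pi**2) - (-12) = 24 - 6*pi**2.
Hence a_1 = (2/pi)·(24 - 6*pi**2) = -12*pi + 48/pi.

-12*pi + 48/pi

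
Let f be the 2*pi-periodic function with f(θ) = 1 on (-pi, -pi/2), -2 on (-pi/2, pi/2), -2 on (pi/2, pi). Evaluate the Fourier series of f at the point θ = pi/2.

f is continuous at θ = pi/2 with value -2, so the series converges to -2 there.

-2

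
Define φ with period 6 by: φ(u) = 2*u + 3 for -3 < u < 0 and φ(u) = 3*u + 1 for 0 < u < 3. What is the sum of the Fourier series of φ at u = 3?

At u = 3 the one-sided limits are φ(3^-) = 10 and φ(3^+) = -3.
By Dirichlet's theorem the series converges to their average, [(10) + (-3)]/2 = 7/2.

7/2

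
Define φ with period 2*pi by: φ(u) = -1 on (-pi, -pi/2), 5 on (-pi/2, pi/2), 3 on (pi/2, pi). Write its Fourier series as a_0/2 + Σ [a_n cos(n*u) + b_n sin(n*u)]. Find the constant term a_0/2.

3

a_0 = 1/pi ∫_{-pi}^{pi} φ(u) du = 1/pi · (6*pi) = 6.
So the constant term a_0/2 = 3.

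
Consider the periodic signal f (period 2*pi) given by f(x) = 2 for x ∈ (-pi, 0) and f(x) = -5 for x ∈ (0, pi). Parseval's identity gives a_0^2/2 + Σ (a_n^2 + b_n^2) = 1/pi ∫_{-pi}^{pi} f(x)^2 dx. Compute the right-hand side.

29

1/pi ∫_{-pi}^{pi} f(x)^2 dx = 1/pi · (29*pi) = 29.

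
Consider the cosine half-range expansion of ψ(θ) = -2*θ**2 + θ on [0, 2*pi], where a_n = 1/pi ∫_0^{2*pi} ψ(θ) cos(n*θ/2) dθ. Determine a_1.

a_1 = 1/pi ∫_0^{2*pi} (-2*θ**2 + θ) cos(θ/2) dθ.
Integrating by parts twice (tabular method), an antiderivative of (-2*θ**2 + θ) cos(θ/2) is -4*θ**2*sin(θ/2) + 2*θ*sin(θ/2) - 16*θ*cos(θ/2) + 32*sin(θ/2) + 4*cos(θ/2); evaluating from 0 to 2*pi: ∫_{0}^{2*pi} (-2*θ**2 + θ) cos(θ/2) dθ = (-4 + 32*pi) - (4) = -8 + 32*pi.
Hence a_1 = (1/pi)·(-8 + 32*pi) = 32 - 8/pi.

32 - 8/pi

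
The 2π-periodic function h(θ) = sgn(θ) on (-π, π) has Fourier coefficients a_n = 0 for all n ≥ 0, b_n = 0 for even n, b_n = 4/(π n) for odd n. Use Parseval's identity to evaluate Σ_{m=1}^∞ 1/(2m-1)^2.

Parseval: Σ b_n^2 = (1/π) ∫_{-π}^{π} h(θ)^2 dθ = 2.
Only odd n contribute, with b_n^2 = 16/(π^2 n^2), so Σ_{m≥1} 1/(2m-1)^2 = π^2·(2)/16 = pi**2/8.

pi**2/8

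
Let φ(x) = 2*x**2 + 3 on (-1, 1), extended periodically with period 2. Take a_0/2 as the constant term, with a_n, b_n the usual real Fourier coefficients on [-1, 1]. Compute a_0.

a_0 = ∫_{-1}^{1} φ(x) dx = 22/3.

22/3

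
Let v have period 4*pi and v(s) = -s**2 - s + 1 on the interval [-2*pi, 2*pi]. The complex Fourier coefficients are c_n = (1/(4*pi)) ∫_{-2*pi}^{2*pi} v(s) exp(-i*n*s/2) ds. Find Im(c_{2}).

-1

Since v is real-valued, Im(c_{2}) = -(1/(4*pi)) ∫_{-2*pi}^{2*pi} v(s) sin(s) ds = -b_{2}/2.
Integrating by parts twice (tabular method), an antiderivative of (-s**2 - s + 1) sin(s) is s**2*cos(s) - 2*s*sin(s) + s*cos(s) - sin(s) - 3*cos(s); evaluating from -2*pi to 2*pi: ∫_{-2*pi}^{2*pi} (-s**2 - s + 1) sin(s) ds = (-3 + 2*pi + 4*pi**2) - (-2*pi - 3 + 4*pi**2) = 4*pi.
Hence Im(c_{2}) = (-1/(4*pi))·(4*pi) = -1.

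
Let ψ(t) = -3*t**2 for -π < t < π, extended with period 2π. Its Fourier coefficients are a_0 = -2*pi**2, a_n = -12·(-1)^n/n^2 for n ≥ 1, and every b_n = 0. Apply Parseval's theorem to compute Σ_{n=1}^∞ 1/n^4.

pi**4/90

Parseval: a_0^2/2 + Σ a_n^2 = (1/π) ∫_{-π}^{π} ψ(t)^2 dt = 18*pi**4/5.
Subtract a_0^2/2 = 2*pi**4: Σ a_n^2 = 8*pi**4/5.
Since a_n^2 = 144/n^4, Σ 1/n^4 = pi**4/90.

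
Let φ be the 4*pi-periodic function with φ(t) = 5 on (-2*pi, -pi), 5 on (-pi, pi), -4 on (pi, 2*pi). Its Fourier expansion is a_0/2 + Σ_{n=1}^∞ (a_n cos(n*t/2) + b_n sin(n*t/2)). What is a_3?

-3/pi

a_3 = (1/(2*pi)) ∫_{-2*pi}^{2*pi} φ(t) cos(3*t/2) dt.
Split the integral at the breakpoints.
Directly, an antiderivative of (5) cos(3*t/2) is 10*sin(3*t/2)/3; evaluating from -2*pi to -pi: ∫_{-2*pi}^{-pi} (5) cos(3*t/2) dt = (10/3) - (0) = 10/3.
Directly, an antiderivative of (5) cos(3*t/2) is 10*sin(3*t/2)/3; evaluating from -pi to pi: ∫_{-pi}^{pi} (5) cos(3*t/2) dt = (-10/3) - (10/3) = -20/3.
Directly, an antiderivative of (-4) cos(3*t/2) is -8*sin(3*t/2)/3; evaluating from pi to 2*pi: ∫_{pi}^{2*pi} (-4) cos(3*t/2) dt = (0) - (8/3) = -8/3.
Summing the pieces and multiplying by (1/(2*pi)) gives a_3 = -3/pi.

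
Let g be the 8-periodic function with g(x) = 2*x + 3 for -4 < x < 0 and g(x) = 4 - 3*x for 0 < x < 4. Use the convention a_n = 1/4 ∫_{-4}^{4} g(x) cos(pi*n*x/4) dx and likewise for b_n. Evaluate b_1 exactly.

b_1 = 1/4 ∫_{-4}^{4} g(x) sin(pi*x/4) dx.
Split the integral at the breakpoints.
Integrating by parts (boundary term plus one more integral), an antiderivative of (2*x + 3) sin(pi*x/4) is -8*x*cos(pi*x/4)/pi + 32*sin(pi*x/4)/pi**2 - 12*cos(pi*x/4)/pi; evaluating from -4 to 0: ∫_{-4}^{0} (2*x + 3) sin(pi*x/4) dx = (-12/pi) - (-20/pi) = 8/pi.
Integrating by parts (boundary term plus one more integral), an antiderivative of (4 - 3*x) sin(pi*x/4) is 12*x*cos(pi*x/4)/pi - 48*sin(pi*x/4)/pi**2 - 16*cos(pi*x/4)/pi; evaluating from 0 to 4: ∫_{0}^{4} (4 - 3*x) sin(pi*x/4) dx = (-32/pi) - (-16/pi) = -16/pi.
Summing the pieces and multiplying by (1/4) gives b_1 = -2/pi.

-2/pi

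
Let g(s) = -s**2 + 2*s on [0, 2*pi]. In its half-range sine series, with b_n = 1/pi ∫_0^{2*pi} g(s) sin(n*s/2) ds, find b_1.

b_1 = 1/pi ∫_0^{2*pi} (-s**2 + 2*s) sin(s/2) ds.
Integrating by parts twice (tabular method), an antiderivative of (-s**2 + 2*s) sin(s/2) is 2*s**2*cos(s/2) - 8*s*sin(s/2) - 4*s*cos(s/2) + 8*sin(s/2) - 16*cos(s/2); evaluating from 0 to 2*pi: ∫_{0}^{2*pi} (-s**2 + 2*s) sin(s/2) ds = (-8*pi**2 + 16 + 8*pi) - (-16) = -8*pi**2 + 8*pi + 32.
Hence b_1 = (1/pi)·(-8*pi**2 + 8*pi + 32) = -8*pi + 8 + 32/pi.

-8*pi + 8 + 32/pi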